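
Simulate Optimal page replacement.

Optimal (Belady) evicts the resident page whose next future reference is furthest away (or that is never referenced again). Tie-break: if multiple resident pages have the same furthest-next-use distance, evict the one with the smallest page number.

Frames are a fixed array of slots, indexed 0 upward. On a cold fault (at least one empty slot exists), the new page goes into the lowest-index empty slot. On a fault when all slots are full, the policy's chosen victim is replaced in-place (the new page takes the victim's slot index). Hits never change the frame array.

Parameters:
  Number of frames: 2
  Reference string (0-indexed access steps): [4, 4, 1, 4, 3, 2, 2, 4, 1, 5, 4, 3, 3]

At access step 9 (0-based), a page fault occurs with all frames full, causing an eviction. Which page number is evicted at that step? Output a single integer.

Step 0: ref 4 -> FAULT, frames=[4,-]
Step 1: ref 4 -> HIT, frames=[4,-]
Step 2: ref 1 -> FAULT, frames=[4,1]
Step 3: ref 4 -> HIT, frames=[4,1]
Step 4: ref 3 -> FAULT, evict 1, frames=[4,3]
Step 5: ref 2 -> FAULT, evict 3, frames=[4,2]
Step 6: ref 2 -> HIT, frames=[4,2]
Step 7: ref 4 -> HIT, frames=[4,2]
Step 8: ref 1 -> FAULT, evict 2, frames=[4,1]
Step 9: ref 5 -> FAULT, evict 1, frames=[4,5]
At step 9: evicted page 1

Answer: 1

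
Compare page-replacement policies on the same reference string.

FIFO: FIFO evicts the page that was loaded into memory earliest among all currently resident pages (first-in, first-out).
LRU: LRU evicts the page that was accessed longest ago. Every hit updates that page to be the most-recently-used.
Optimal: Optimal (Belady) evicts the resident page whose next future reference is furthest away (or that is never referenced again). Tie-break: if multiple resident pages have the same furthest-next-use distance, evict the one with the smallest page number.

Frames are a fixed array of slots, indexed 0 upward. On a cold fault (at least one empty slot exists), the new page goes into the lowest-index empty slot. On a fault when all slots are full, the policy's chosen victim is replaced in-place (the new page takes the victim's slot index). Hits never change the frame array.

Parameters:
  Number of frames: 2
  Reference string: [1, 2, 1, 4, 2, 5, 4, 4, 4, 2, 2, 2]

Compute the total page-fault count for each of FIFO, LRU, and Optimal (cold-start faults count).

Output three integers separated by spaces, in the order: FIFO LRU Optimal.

--- FIFO ---
  step 0: ref 1 -> FAULT, frames=[1,-] (faults so far: 1)
  step 1: ref 2 -> FAULT, frames=[1,2] (faults so far: 2)
  step 2: ref 1 -> HIT, frames=[1,2] (faults so far: 2)
  step 3: ref 4 -> FAULT, evict 1, frames=[4,2] (faults so far: 3)
  step 4: ref 2 -> HIT, frames=[4,2] (faults so far: 3)
  step 5: ref 5 -> FAULT, evict 2, frames=[4,5] (faults so far: 4)
  step 6: ref 4 -> HIT, frames=[4,5] (faults so far: 4)
  step 7: ref 4 -> HIT, frames=[4,5] (faults so far: 4)
  step 8: ref 4 -> HIT, frames=[4,5] (faults so far: 4)
  step 9: ref 2 -> FAULT, evict 4, frames=[2,5] (faults so far: 5)
  step 10: ref 2 -> HIT, frames=[2,5] (faults so far: 5)
  step 11: ref 2 -> HIT, frames=[2,5] (faults so far: 5)
  FIFO total faults: 5
--- LRU ---
  step 0: ref 1 -> FAULT, frames=[1,-] (faults so far: 1)
  step 1: ref 2 -> FAULT, frames=[1,2] (faults so far: 2)
  step 2: ref 1 -> HIT, frames=[1,2] (faults so far: 2)
  step 3: ref 4 -> FAULT, evict 2, frames=[1,4] (faults so far: 3)
  step 4: ref 2 -> FAULT, evict 1, frames=[2,4] (faults so far: 4)
  step 5: ref 5 -> FAULT, evict 4, frames=[2,5] (faults so far: 5)
  step 6: ref 4 -> FAULT, evict 2, frames=[4,5] (faults so far: 6)
  step 7: ref 4 -> HIT, frames=[4,5] (faults so far: 6)
  step 8: ref 4 -> HIT, frames=[4,5] (faults so far: 6)
  step 9: ref 2 -> FAULT, evict 5, frames=[4,2] (faults so far: 7)
  step 10: ref 2 -> HIT, frames=[4,2] (faults so far: 7)
  step 11: ref 2 -> HIT, frames=[4,2] (faults so far: 7)
  LRU total faults: 7
--- Optimal ---
  step 0: ref 1 -> FAULT, frames=[1,-] (faults so far: 1)
  step 1: ref 2 -> FAULT, frames=[1,2] (faults so far: 2)
  step 2: ref 1 -> HIT, frames=[1,2] (faults so far: 2)
  step 3: ref 4 -> FAULT, evict 1, frames=[4,2] (faults so far: 3)
  step 4: ref 2 -> HIT, frames=[4,2] (faults so far: 3)
  step 5: ref 5 -> FAULT, evict 2, frames=[4,5] (faults so far: 4)
  step 6: ref 4 -> HIT, frames=[4,5] (faults so far: 4)
  step 7: ref 4 -> HIT, frames=[4,5] (faults so far: 4)
  step 8: ref 4 -> HIT, frames=[4,5] (faults so far: 4)
  step 9: ref 2 -> FAULT, evict 4, frames=[2,5] (faults so far: 5)
  step 10: ref 2 -> HIT, frames=[2,5] (faults so far: 5)
  step 11: ref 2 -> HIT, frames=[2,5] (faults so far: 5)
  Optimal total faults: 5

Answer: 5 7 5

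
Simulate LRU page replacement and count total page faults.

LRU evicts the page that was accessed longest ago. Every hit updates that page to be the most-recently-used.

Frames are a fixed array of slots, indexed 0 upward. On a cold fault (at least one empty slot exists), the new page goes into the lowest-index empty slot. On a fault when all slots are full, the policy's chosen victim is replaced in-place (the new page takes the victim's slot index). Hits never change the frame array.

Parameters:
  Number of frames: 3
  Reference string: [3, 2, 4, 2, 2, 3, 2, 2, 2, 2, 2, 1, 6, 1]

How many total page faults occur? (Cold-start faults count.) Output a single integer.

Answer: 5

Derivation:
Step 0: ref 3 → FAULT, frames=[3,-,-]
Step 1: ref 2 → FAULT, frames=[3,2,-]
Step 2: ref 4 → FAULT, frames=[3,2,4]
Step 3: ref 2 → HIT, frames=[3,2,4]
Step 4: ref 2 → HIT, frames=[3,2,4]
Step 5: ref 3 → HIT, frames=[3,2,4]
Step 6: ref 2 → HIT, frames=[3,2,4]
Step 7: ref 2 → HIT, frames=[3,2,4]
Step 8: ref 2 → HIT, frames=[3,2,4]
Step 9: ref 2 → HIT, frames=[3,2,4]
Step 10: ref 2 → HIT, frames=[3,2,4]
Step 11: ref 1 → FAULT (evict 4), frames=[3,2,1]
Step 12: ref 6 → FAULT (evict 3), frames=[6,2,1]
Step 13: ref 1 → HIT, frames=[6,2,1]
Total faults: 5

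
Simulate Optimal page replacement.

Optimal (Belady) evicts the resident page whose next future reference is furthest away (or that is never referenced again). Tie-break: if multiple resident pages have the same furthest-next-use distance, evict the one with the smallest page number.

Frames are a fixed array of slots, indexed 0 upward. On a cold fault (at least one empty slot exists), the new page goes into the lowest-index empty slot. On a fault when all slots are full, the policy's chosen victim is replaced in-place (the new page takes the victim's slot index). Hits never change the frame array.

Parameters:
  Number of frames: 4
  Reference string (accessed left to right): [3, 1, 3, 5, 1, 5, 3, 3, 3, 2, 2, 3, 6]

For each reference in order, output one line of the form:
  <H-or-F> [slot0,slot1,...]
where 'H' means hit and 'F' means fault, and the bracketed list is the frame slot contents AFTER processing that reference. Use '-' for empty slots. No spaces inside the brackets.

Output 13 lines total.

F [3,-,-,-]
F [3,1,-,-]
H [3,1,-,-]
F [3,1,5,-]
H [3,1,5,-]
H [3,1,5,-]
H [3,1,5,-]
H [3,1,5,-]
H [3,1,5,-]
F [3,1,5,2]
H [3,1,5,2]
H [3,1,5,2]
F [3,6,5,2]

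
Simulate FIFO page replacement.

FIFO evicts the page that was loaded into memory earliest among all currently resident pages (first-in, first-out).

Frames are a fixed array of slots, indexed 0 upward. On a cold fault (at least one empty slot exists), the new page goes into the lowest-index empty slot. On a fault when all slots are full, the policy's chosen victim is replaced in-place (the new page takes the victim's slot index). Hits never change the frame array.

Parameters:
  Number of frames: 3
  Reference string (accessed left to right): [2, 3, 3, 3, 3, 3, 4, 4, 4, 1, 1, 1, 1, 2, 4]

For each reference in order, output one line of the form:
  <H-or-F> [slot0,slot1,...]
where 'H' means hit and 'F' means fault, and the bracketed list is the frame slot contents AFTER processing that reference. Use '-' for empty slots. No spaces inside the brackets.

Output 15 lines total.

F [2,-,-]
F [2,3,-]
H [2,3,-]
H [2,3,-]
H [2,3,-]
H [2,3,-]
F [2,3,4]
H [2,3,4]
H [2,3,4]
F [1,3,4]
H [1,3,4]
H [1,3,4]
H [1,3,4]
F [1,2,4]
H [1,2,4]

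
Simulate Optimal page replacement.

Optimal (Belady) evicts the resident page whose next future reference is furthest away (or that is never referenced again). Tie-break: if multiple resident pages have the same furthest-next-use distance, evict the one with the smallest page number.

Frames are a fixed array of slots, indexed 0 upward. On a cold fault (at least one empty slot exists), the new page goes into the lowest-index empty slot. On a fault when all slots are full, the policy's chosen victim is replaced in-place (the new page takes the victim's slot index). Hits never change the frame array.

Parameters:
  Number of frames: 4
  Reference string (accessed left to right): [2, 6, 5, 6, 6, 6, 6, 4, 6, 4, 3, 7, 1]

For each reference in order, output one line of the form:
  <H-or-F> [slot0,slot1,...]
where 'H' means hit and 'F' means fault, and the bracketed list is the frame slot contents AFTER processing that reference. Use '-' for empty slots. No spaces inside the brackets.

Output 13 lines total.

F [2,-,-,-]
F [2,6,-,-]
F [2,6,5,-]
H [2,6,5,-]
H [2,6,5,-]
H [2,6,5,-]
H [2,6,5,-]
F [2,6,5,4]
H [2,6,5,4]
H [2,6,5,4]
F [3,6,5,4]
F [7,6,5,4]
F [7,6,5,1]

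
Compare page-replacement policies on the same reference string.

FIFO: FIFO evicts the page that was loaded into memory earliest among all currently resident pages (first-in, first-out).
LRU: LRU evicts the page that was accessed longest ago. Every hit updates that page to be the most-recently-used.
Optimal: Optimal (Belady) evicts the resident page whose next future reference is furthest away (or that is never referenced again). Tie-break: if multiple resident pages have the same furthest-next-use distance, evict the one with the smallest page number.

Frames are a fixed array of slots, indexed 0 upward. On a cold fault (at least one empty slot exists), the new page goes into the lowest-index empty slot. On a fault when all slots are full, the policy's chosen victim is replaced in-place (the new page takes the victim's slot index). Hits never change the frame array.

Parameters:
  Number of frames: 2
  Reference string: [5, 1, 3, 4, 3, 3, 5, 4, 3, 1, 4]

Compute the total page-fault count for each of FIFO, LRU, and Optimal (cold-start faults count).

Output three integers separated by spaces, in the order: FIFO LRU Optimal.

--- FIFO ---
  step 0: ref 5 -> FAULT, frames=[5,-] (faults so far: 1)
  step 1: ref 1 -> FAULT, frames=[5,1] (faults so far: 2)
  step 2: ref 3 -> FAULT, evict 5, frames=[3,1] (faults so far: 3)
  step 3: ref 4 -> FAULT, evict 1, frames=[3,4] (faults so far: 4)
  step 4: ref 3 -> HIT, frames=[3,4] (faults so far: 4)
  step 5: ref 3 -> HIT, frames=[3,4] (faults so far: 4)
  step 6: ref 5 -> FAULT, evict 3, frames=[5,4] (faults so far: 5)
  step 7: ref 4 -> HIT, frames=[5,4] (faults so far: 5)
  step 8: ref 3 -> FAULT, evict 4, frames=[5,3] (faults so far: 6)
  step 9: ref 1 -> FAULT, evict 5, frames=[1,3] (faults so far: 7)
  step 10: ref 4 -> FAULT, evict 3, frames=[1,4] (faults so far: 8)
  FIFO total faults: 8
--- LRU ---
  step 0: ref 5 -> FAULT, frames=[5,-] (faults so far: 1)
  step 1: ref 1 -> FAULT, frames=[5,1] (faults so far: 2)
  step 2: ref 3 -> FAULT, evict 5, frames=[3,1] (faults so far: 3)
  step 3: ref 4 -> FAULT, evict 1, frames=[3,4] (faults so far: 4)
  step 4: ref 3 -> HIT, frames=[3,4] (faults so far: 4)
  step 5: ref 3 -> HIT, frames=[3,4] (faults so far: 4)
  step 6: ref 5 -> FAULT, evict 4, frames=[3,5] (faults so far: 5)
  step 7: ref 4 -> FAULT, evict 3, frames=[4,5] (faults so far: 6)
  step 8: ref 3 -> FAULT, evict 5, frames=[4,3] (faults so far: 7)
  step 9: ref 1 -> FAULT, evict 4, frames=[1,3] (faults so far: 8)
  step 10: ref 4 -> FAULT, evict 3, frames=[1,4] (faults so far: 9)
  LRU total faults: 9
--- Optimal ---
  step 0: ref 5 -> FAULT, frames=[5,-] (faults so far: 1)
  step 1: ref 1 -> FAULT, frames=[5,1] (faults so far: 2)
  step 2: ref 3 -> FAULT, evict 1, frames=[5,3] (faults so far: 3)
  step 3: ref 4 -> FAULT, evict 5, frames=[4,3] (faults so far: 4)
  step 4: ref 3 -> HIT, frames=[4,3] (faults so far: 4)
  step 5: ref 3 -> HIT, frames=[4,3] (faults so far: 4)
  step 6: ref 5 -> FAULT, evict 3, frames=[4,5] (faults so far: 5)
  step 7: ref 4 -> HIT, frames=[4,5] (faults so far: 5)
  step 8: ref 3 -> FAULT, evict 5, frames=[4,3] (faults so far: 6)
  step 9: ref 1 -> FAULT, evict 3, frames=[4,1] (faults so far: 7)
  step 10: ref 4 -> HIT, frames=[4,1] (faults so far: 7)
  Optimal total faults: 7

Answer: 8 9 7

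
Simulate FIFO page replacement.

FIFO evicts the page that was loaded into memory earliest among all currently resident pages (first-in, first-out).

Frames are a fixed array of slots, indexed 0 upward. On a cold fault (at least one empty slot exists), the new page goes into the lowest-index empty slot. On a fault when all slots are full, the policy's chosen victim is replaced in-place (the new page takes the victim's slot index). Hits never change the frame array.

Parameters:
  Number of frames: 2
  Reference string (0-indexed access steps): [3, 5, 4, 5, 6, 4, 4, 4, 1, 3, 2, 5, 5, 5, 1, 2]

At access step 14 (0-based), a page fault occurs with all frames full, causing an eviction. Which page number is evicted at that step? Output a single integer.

Answer: 2

Derivation:
Step 0: ref 3 -> FAULT, frames=[3,-]
Step 1: ref 5 -> FAULT, frames=[3,5]
Step 2: ref 4 -> FAULT, evict 3, frames=[4,5]
Step 3: ref 5 -> HIT, frames=[4,5]
Step 4: ref 6 -> FAULT, evict 5, frames=[4,6]
Step 5: ref 4 -> HIT, frames=[4,6]
Step 6: ref 4 -> HIT, frames=[4,6]
Step 7: ref 4 -> HIT, frames=[4,6]
Step 8: ref 1 -> FAULT, evict 4, frames=[1,6]
Step 9: ref 3 -> FAULT, evict 6, frames=[1,3]
Step 10: ref 2 -> FAULT, evict 1, frames=[2,3]
Step 11: ref 5 -> FAULT, evict 3, frames=[2,5]
Step 12: ref 5 -> HIT, frames=[2,5]
Step 13: ref 5 -> HIT, frames=[2,5]
Step 14: ref 1 -> FAULT, evict 2, frames=[1,5]
At step 14: evicted page 2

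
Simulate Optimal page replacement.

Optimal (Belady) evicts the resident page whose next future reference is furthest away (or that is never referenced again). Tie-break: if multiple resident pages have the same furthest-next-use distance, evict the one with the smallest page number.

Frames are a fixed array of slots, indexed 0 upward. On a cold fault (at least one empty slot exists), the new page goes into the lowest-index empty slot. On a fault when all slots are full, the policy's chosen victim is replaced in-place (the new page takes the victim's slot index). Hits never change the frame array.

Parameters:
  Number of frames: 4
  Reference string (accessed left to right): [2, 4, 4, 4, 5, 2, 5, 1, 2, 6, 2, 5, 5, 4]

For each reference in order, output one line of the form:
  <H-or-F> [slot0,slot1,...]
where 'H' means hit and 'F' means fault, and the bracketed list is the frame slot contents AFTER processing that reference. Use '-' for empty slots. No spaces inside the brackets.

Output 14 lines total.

F [2,-,-,-]
F [2,4,-,-]
H [2,4,-,-]
H [2,4,-,-]
F [2,4,5,-]
H [2,4,5,-]
H [2,4,5,-]
F [2,4,5,1]
H [2,4,5,1]
F [2,4,5,6]
H [2,4,5,6]
H [2,4,5,6]
H [2,4,5,6]
H [2,4,5,6]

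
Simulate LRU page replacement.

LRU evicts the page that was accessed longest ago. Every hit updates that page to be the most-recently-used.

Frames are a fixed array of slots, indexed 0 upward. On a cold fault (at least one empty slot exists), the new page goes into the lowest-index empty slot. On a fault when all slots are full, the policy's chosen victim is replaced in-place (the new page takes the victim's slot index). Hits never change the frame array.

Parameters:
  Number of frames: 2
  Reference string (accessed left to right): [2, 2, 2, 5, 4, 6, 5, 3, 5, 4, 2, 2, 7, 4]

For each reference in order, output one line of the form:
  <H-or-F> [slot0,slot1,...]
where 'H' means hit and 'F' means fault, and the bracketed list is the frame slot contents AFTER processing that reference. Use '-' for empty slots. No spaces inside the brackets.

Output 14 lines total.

F [2,-]
H [2,-]
H [2,-]
F [2,5]
F [4,5]
F [4,6]
F [5,6]
F [5,3]
H [5,3]
F [5,4]
F [2,4]
H [2,4]
F [2,7]
F [4,7]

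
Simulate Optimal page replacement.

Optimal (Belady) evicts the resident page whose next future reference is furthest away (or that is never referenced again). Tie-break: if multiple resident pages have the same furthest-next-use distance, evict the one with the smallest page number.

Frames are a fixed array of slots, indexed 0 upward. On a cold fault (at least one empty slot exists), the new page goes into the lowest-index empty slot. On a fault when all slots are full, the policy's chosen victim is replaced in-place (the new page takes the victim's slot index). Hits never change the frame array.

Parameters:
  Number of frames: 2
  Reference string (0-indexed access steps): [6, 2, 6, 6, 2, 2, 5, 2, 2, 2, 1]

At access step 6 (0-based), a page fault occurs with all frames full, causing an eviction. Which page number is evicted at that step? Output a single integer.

Answer: 6

Derivation:
Step 0: ref 6 -> FAULT, frames=[6,-]
Step 1: ref 2 -> FAULT, frames=[6,2]
Step 2: ref 6 -> HIT, frames=[6,2]
Step 3: ref 6 -> HIT, frames=[6,2]
Step 4: ref 2 -> HIT, frames=[6,2]
Step 5: ref 2 -> HIT, frames=[6,2]
Step 6: ref 5 -> FAULT, evict 6, frames=[5,2]
At step 6: evicted page 6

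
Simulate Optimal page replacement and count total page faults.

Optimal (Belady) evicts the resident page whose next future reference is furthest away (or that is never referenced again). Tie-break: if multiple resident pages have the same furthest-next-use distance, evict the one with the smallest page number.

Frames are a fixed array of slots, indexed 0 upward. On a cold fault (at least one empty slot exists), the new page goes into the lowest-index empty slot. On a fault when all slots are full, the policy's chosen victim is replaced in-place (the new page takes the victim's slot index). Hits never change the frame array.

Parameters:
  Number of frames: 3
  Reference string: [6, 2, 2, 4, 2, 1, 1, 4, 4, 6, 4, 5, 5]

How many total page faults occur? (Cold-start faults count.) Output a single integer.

Answer: 5

Derivation:
Step 0: ref 6 → FAULT, frames=[6,-,-]
Step 1: ref 2 → FAULT, frames=[6,2,-]
Step 2: ref 2 → HIT, frames=[6,2,-]
Step 3: ref 4 → FAULT, frames=[6,2,4]
Step 4: ref 2 → HIT, frames=[6,2,4]
Step 5: ref 1 → FAULT (evict 2), frames=[6,1,4]
Step 6: ref 1 → HIT, frames=[6,1,4]
Step 7: ref 4 → HIT, frames=[6,1,4]
Step 8: ref 4 → HIT, frames=[6,1,4]
Step 9: ref 6 → HIT, frames=[6,1,4]
Step 10: ref 4 → HIT, frames=[6,1,4]
Step 11: ref 5 → FAULT (evict 1), frames=[6,5,4]
Step 12: ref 5 → HIT, frames=[6,5,4]
Total faults: 5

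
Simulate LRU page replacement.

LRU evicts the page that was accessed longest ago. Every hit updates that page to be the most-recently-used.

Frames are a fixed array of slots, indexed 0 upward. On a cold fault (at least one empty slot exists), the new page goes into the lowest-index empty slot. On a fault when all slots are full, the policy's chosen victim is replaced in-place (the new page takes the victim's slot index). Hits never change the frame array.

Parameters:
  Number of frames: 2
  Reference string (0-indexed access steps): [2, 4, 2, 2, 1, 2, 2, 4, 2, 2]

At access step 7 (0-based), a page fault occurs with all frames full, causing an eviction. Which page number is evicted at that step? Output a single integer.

Answer: 1

Derivation:
Step 0: ref 2 -> FAULT, frames=[2,-]
Step 1: ref 4 -> FAULT, frames=[2,4]
Step 2: ref 2 -> HIT, frames=[2,4]
Step 3: ref 2 -> HIT, frames=[2,4]
Step 4: ref 1 -> FAULT, evict 4, frames=[2,1]
Step 5: ref 2 -> HIT, frames=[2,1]
Step 6: ref 2 -> HIT, frames=[2,1]
Step 7: ref 4 -> FAULT, evict 1, frames=[2,4]
At step 7: evicted page 1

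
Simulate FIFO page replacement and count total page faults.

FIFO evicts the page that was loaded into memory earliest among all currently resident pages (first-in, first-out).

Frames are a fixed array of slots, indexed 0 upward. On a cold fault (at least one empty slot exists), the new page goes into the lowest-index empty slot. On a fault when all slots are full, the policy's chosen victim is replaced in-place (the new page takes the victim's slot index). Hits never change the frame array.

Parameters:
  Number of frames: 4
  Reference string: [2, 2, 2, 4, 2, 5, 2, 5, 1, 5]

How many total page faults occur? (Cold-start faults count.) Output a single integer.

Answer: 4

Derivation:
Step 0: ref 2 → FAULT, frames=[2,-,-,-]
Step 1: ref 2 → HIT, frames=[2,-,-,-]
Step 2: ref 2 → HIT, frames=[2,-,-,-]
Step 3: ref 4 → FAULT, frames=[2,4,-,-]
Step 4: ref 2 → HIT, frames=[2,4,-,-]
Step 5: ref 5 → FAULT, frames=[2,4,5,-]
Step 6: ref 2 → HIT, frames=[2,4,5,-]
Step 7: ref 5 → HIT, frames=[2,4,5,-]
Step 8: ref 1 → FAULT, frames=[2,4,5,1]
Step 9: ref 5 → HIT, frames=[2,4,5,1]
Total faults: 4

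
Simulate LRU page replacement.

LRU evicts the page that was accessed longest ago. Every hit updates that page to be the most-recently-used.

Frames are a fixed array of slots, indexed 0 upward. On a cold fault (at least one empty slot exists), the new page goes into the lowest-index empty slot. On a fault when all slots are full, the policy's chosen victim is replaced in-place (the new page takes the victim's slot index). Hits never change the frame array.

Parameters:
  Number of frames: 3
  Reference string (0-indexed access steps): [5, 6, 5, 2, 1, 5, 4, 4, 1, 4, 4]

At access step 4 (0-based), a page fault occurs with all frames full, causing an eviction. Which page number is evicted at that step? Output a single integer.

Answer: 6

Derivation:
Step 0: ref 5 -> FAULT, frames=[5,-,-]
Step 1: ref 6 -> FAULT, frames=[5,6,-]
Step 2: ref 5 -> HIT, frames=[5,6,-]
Step 3: ref 2 -> FAULT, frames=[5,6,2]
Step 4: ref 1 -> FAULT, evict 6, frames=[5,1,2]
At step 4: evicted page 6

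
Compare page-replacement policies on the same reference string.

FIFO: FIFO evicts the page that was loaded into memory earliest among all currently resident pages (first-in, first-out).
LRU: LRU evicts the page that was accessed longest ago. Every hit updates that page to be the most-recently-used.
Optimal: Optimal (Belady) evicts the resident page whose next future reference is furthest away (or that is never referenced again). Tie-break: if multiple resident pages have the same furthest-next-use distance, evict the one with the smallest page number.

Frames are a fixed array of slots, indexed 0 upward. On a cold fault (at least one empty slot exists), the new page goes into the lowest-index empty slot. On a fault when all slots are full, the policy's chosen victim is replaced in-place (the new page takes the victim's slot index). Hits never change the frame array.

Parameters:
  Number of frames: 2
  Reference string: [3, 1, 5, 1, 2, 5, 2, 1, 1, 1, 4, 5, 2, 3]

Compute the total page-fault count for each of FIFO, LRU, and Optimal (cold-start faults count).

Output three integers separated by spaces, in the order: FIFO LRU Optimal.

Answer: 9 10 8

Derivation:
--- FIFO ---
  step 0: ref 3 -> FAULT, frames=[3,-] (faults so far: 1)
  step 1: ref 1 -> FAULT, frames=[3,1] (faults so far: 2)
  step 2: ref 5 -> FAULT, evict 3, frames=[5,1] (faults so far: 3)
  step 3: ref 1 -> HIT, frames=[5,1] (faults so far: 3)
  step 4: ref 2 -> FAULT, evict 1, frames=[5,2] (faults so far: 4)
  step 5: ref 5 -> HIT, frames=[5,2] (faults so far: 4)
  step 6: ref 2 -> HIT, frames=[5,2] (faults so far: 4)
  step 7: ref 1 -> FAULT, evict 5, frames=[1,2] (faults so far: 5)
  step 8: ref 1 -> HIT, frames=[1,2] (faults so far: 5)
  step 9: ref 1 -> HIT, frames=[1,2] (faults so far: 5)
  step 10: ref 4 -> FAULT, evict 2, frames=[1,4] (faults so far: 6)
  step 11: ref 5 -> FAULT, evict 1, frames=[5,4] (faults so far: 7)
  step 12: ref 2 -> FAULT, evict 4, frames=[5,2] (faults so far: 8)
  step 13: ref 3 -> FAULT, evict 5, frames=[3,2] (faults so far: 9)
  FIFO total faults: 9
--- LRU ---
  step 0: ref 3 -> FAULT, frames=[3,-] (faults so far: 1)
  step 1: ref 1 -> FAULT, frames=[3,1] (faults so far: 2)
  step 2: ref 5 -> FAULT, evict 3, frames=[5,1] (faults so far: 3)
  step 3: ref 1 -> HIT, frames=[5,1] (faults so far: 3)
  step 4: ref 2 -> FAULT, evict 5, frames=[2,1] (faults so far: 4)
  step 5: ref 5 -> FAULT, evict 1, frames=[2,5] (faults so far: 5)
  step 6: ref 2 -> HIT, frames=[2,5] (faults so far: 5)
  step 7: ref 1 -> FAULT, evict 5, frames=[2,1] (faults so far: 6)
  step 8: ref 1 -> HIT, frames=[2,1] (faults so far: 6)
  step 9: ref 1 -> HIT, frames=[2,1] (faults so far: 6)
  step 10: ref 4 -> FAULT, evict 2, frames=[4,1] (faults so far: 7)
  step 11: ref 5 -> FAULT, evict 1, frames=[4,5] (faults so far: 8)
  step 12: ref 2 -> FAULT, evict 4, frames=[2,5] (faults so far: 9)
  step 13: ref 3 -> FAULT, evict 5, frames=[2,3] (faults so far: 10)
  LRU total faults: 10
--- Optimal ---
  step 0: ref 3 -> FAULT, frames=[3,-] (faults so far: 1)
  step 1: ref 1 -> FAULT, frames=[3,1] (faults so far: 2)
  step 2: ref 5 -> FAULT, evict 3, frames=[5,1] (faults so far: 3)
  step 3: ref 1 -> HIT, frames=[5,1] (faults so far: 3)
  step 4: ref 2 -> FAULT, evict 1, frames=[5,2] (faults so far: 4)
  step 5: ref 5 -> HIT, frames=[5,2] (faults so far: 4)
  step 6: ref 2 -> HIT, frames=[5,2] (faults so far: 4)
  step 7: ref 1 -> FAULT, evict 2, frames=[5,1] (faults so far: 5)
  step 8: ref 1 -> HIT, frames=[5,1] (faults so far: 5)
  step 9: ref 1 -> HIT, frames=[5,1] (faults so far: 5)
  step 10: ref 4 -> FAULT, evict 1, frames=[5,4] (faults so far: 6)
  step 11: ref 5 -> HIT, frames=[5,4] (faults so far: 6)
  step 12: ref 2 -> FAULT, evict 4, frames=[5,2] (faults so far: 7)
  step 13: ref 3 -> FAULT, evict 2, frames=[5,3] (faults so far: 8)
  Optimal total faults: 8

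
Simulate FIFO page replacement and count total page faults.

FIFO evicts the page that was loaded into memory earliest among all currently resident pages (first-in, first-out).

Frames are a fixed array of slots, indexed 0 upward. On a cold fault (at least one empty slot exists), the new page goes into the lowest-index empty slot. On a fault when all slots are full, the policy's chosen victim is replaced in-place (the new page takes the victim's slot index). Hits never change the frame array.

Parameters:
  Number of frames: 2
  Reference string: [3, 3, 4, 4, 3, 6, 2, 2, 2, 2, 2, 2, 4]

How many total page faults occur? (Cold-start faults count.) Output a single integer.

Answer: 5

Derivation:
Step 0: ref 3 → FAULT, frames=[3,-]
Step 1: ref 3 → HIT, frames=[3,-]
Step 2: ref 4 → FAULT, frames=[3,4]
Step 3: ref 4 → HIT, frames=[3,4]
Step 4: ref 3 → HIT, frames=[3,4]
Step 5: ref 6 → FAULT (evict 3), frames=[6,4]
Step 6: ref 2 → FAULT (evict 4), frames=[6,2]
Step 7: ref 2 → HIT, frames=[6,2]
Step 8: ref 2 → HIT, frames=[6,2]
Step 9: ref 2 → HIT, frames=[6,2]
Step 10: ref 2 → HIT, frames=[6,2]
Step 11: ref 2 → HIT, frames=[6,2]
Step 12: ref 4 → FAULT (evict 6), frames=[4,2]
Total faults: 5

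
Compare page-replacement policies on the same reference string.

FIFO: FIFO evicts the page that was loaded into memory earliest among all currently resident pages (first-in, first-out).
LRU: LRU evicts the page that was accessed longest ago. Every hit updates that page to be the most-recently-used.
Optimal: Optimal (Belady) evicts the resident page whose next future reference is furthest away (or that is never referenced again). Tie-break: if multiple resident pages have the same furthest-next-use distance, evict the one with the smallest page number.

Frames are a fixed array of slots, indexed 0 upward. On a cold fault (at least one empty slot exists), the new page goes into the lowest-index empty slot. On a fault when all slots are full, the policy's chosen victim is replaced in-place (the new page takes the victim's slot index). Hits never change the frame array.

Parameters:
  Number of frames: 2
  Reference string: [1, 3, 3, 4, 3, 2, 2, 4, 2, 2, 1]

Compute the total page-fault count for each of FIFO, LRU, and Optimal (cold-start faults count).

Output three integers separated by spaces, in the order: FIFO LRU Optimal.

--- FIFO ---
  step 0: ref 1 -> FAULT, frames=[1,-] (faults so far: 1)
  step 1: ref 3 -> FAULT, frames=[1,3] (faults so far: 2)
  step 2: ref 3 -> HIT, frames=[1,3] (faults so far: 2)
  step 3: ref 4 -> FAULT, evict 1, frames=[4,3] (faults so far: 3)
  step 4: ref 3 -> HIT, frames=[4,3] (faults so far: 3)
  step 5: ref 2 -> FAULT, evict 3, frames=[4,2] (faults so far: 4)
  step 6: ref 2 -> HIT, frames=[4,2] (faults so far: 4)
  step 7: ref 4 -> HIT, frames=[4,2] (faults so far: 4)
  step 8: ref 2 -> HIT, frames=[4,2] (faults so far: 4)
  step 9: ref 2 -> HIT, frames=[4,2] (faults so far: 4)
  step 10: ref 1 -> FAULT, evict 4, frames=[1,2] (faults so far: 5)
  FIFO total faults: 5
--- LRU ---
  step 0: ref 1 -> FAULT, frames=[1,-] (faults so far: 1)
  step 1: ref 3 -> FAULT, frames=[1,3] (faults so far: 2)
  step 2: ref 3 -> HIT, frames=[1,3] (faults so far: 2)
  step 3: ref 4 -> FAULT, evict 1, frames=[4,3] (faults so far: 3)
  step 4: ref 3 -> HIT, frames=[4,3] (faults so far: 3)
  step 5: ref 2 -> FAULT, evict 4, frames=[2,3] (faults so far: 4)
  step 6: ref 2 -> HIT, frames=[2,3] (faults so far: 4)
  step 7: ref 4 -> FAULT, evict 3, frames=[2,4] (faults so far: 5)
  step 8: ref 2 -> HIT, frames=[2,4] (faults so far: 5)
  step 9: ref 2 -> HIT, frames=[2,4] (faults so far: 5)
  step 10: ref 1 -> FAULT, evict 4, frames=[2,1] (faults so far: 6)
  LRU total faults: 6
--- Optimal ---
  step 0: ref 1 -> FAULT, frames=[1,-] (faults so far: 1)
  step 1: ref 3 -> FAULT, frames=[1,3] (faults so far: 2)
  step 2: ref 3 -> HIT, frames=[1,3] (faults so far: 2)
  step 3: ref 4 -> FAULT, evict 1, frames=[4,3] (faults so far: 3)
  step 4: ref 3 -> HIT, frames=[4,3] (faults so far: 3)
  step 5: ref 2 -> FAULT, evict 3, frames=[4,2] (faults so far: 4)
  step 6: ref 2 -> HIT, frames=[4,2] (faults so far: 4)
  step 7: ref 4 -> HIT, frames=[4,2] (faults so far: 4)
  step 8: ref 2 -> HIT, frames=[4,2] (faults so far: 4)
  step 9: ref 2 -> HIT, frames=[4,2] (faults so far: 4)
  step 10: ref 1 -> FAULT, evict 2, frames=[4,1] (faults so far: 5)
  Optimal total faults: 5

Answer: 5 6 5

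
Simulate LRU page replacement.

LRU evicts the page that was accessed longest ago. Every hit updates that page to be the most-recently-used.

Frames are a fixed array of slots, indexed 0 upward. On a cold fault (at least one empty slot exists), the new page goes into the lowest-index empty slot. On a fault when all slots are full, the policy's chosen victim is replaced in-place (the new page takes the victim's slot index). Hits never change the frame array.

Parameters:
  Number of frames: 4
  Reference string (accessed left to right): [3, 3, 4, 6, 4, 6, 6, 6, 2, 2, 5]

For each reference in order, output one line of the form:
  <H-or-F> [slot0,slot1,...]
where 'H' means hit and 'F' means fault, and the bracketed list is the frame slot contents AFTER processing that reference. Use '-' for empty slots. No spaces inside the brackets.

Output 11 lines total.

F [3,-,-,-]
H [3,-,-,-]
F [3,4,-,-]
F [3,4,6,-]
H [3,4,6,-]
H [3,4,6,-]
H [3,4,6,-]
H [3,4,6,-]
F [3,4,6,2]
H [3,4,6,2]
F [5,4,6,2]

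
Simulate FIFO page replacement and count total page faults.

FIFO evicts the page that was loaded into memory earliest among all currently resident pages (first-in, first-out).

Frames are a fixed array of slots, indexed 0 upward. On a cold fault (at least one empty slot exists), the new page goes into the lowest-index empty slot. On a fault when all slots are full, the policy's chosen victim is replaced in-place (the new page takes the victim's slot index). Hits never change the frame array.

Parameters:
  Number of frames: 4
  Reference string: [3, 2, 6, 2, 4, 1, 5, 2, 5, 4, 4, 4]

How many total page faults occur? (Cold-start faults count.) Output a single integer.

Step 0: ref 3 → FAULT, frames=[3,-,-,-]
Step 1: ref 2 → FAULT, frames=[3,2,-,-]
Step 2: ref 6 → FAULT, frames=[3,2,6,-]
Step 3: ref 2 → HIT, frames=[3,2,6,-]
Step 4: ref 4 → FAULT, frames=[3,2,6,4]
Step 5: ref 1 → FAULT (evict 3), frames=[1,2,6,4]
Step 6: ref 5 → FAULT (evict 2), frames=[1,5,6,4]
Step 7: ref 2 → FAULT (evict 6), frames=[1,5,2,4]
Step 8: ref 5 → HIT, frames=[1,5,2,4]
Step 9: ref 4 → HIT, frames=[1,5,2,4]
Step 10: ref 4 → HIT, frames=[1,5,2,4]
Step 11: ref 4 → HIT, frames=[1,5,2,4]
Total faults: 7

Answer: 7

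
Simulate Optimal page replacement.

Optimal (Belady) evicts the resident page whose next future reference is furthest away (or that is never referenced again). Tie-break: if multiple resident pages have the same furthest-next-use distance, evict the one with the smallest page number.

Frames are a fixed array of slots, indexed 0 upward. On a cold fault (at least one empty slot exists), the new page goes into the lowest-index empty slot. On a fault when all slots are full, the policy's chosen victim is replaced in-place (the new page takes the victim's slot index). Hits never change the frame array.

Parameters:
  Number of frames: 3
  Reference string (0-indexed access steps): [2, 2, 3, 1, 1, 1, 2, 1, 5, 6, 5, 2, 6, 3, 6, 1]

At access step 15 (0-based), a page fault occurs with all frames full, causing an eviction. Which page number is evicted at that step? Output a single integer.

Answer: 3

Derivation:
Step 0: ref 2 -> FAULT, frames=[2,-,-]
Step 1: ref 2 -> HIT, frames=[2,-,-]
Step 2: ref 3 -> FAULT, frames=[2,3,-]
Step 3: ref 1 -> FAULT, frames=[2,3,1]
Step 4: ref 1 -> HIT, frames=[2,3,1]
Step 5: ref 1 -> HIT, frames=[2,3,1]
Step 6: ref 2 -> HIT, frames=[2,3,1]
Step 7: ref 1 -> HIT, frames=[2,3,1]
Step 8: ref 5 -> FAULT, evict 1, frames=[2,3,5]
Step 9: ref 6 -> FAULT, evict 3, frames=[2,6,5]
Step 10: ref 5 -> HIT, frames=[2,6,5]
Step 11: ref 2 -> HIT, frames=[2,6,5]
Step 12: ref 6 -> HIT, frames=[2,6,5]
Step 13: ref 3 -> FAULT, evict 2, frames=[3,6,5]
Step 14: ref 6 -> HIT, frames=[3,6,5]
Step 15: ref 1 -> FAULT, evict 3, frames=[1,6,5]
At step 15: evicted page 3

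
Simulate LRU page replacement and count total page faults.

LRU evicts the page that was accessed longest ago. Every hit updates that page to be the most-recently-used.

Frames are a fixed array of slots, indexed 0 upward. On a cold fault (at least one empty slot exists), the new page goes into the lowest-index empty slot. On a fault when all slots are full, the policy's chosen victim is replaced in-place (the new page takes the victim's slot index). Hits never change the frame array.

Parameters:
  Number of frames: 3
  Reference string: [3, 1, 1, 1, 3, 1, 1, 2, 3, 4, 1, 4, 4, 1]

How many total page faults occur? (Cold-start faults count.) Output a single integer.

Step 0: ref 3 → FAULT, frames=[3,-,-]
Step 1: ref 1 → FAULT, frames=[3,1,-]
Step 2: ref 1 → HIT, frames=[3,1,-]
Step 3: ref 1 → HIT, frames=[3,1,-]
Step 4: ref 3 → HIT, frames=[3,1,-]
Step 5: ref 1 → HIT, frames=[3,1,-]
Step 6: ref 1 → HIT, frames=[3,1,-]
Step 7: ref 2 → FAULT, frames=[3,1,2]
Step 8: ref 3 → HIT, frames=[3,1,2]
Step 9: ref 4 → FAULT (evict 1), frames=[3,4,2]
Step 10: ref 1 → FAULT (evict 2), frames=[3,4,1]
Step 11: ref 4 → HIT, frames=[3,4,1]
Step 12: ref 4 → HIT, frames=[3,4,1]
Step 13: ref 1 → HIT, frames=[3,4,1]
Total faults: 5

Answer: 5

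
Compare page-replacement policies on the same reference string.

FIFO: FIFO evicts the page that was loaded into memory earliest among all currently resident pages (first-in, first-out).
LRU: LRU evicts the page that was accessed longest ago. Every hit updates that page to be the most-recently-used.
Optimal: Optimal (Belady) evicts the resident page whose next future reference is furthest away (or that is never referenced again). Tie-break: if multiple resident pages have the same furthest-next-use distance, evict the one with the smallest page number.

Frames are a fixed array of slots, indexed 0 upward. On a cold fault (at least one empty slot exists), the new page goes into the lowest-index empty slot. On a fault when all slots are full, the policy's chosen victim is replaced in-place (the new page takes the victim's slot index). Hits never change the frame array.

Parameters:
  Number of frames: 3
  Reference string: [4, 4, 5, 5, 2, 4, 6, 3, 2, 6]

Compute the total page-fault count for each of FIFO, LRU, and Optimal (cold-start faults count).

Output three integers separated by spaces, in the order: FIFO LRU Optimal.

Answer: 5 6 5

Derivation:
--- FIFO ---
  step 0: ref 4 -> FAULT, frames=[4,-,-] (faults so far: 1)
  step 1: ref 4 -> HIT, frames=[4,-,-] (faults so far: 1)
  step 2: ref 5 -> FAULT, frames=[4,5,-] (faults so far: 2)
  step 3: ref 5 -> HIT, frames=[4,5,-] (faults so far: 2)
  step 4: ref 2 -> FAULT, frames=[4,5,2] (faults so far: 3)
  step 5: ref 4 -> HIT, frames=[4,5,2] (faults so far: 3)
  step 6: ref 6 -> FAULT, evict 4, frames=[6,5,2] (faults so far: 4)
  step 7: ref 3 -> FAULT, evict 5, frames=[6,3,2] (faults so far: 5)
  step 8: ref 2 -> HIT, frames=[6,3,2] (faults so far: 5)
  step 9: ref 6 -> HIT, frames=[6,3,2] (faults so far: 5)
  FIFO total faults: 5
--- LRU ---
  step 0: ref 4 -> FAULT, frames=[4,-,-] (faults so far: 1)
  step 1: ref 4 -> HIT, frames=[4,-,-] (faults so far: 1)
  step 2: ref 5 -> FAULT, frames=[4,5,-] (faults so far: 2)
  step 3: ref 5 -> HIT, frames=[4,5,-] (faults so far: 2)
  step 4: ref 2 -> FAULT, frames=[4,5,2] (faults so far: 3)
  step 5: ref 4 -> HIT, frames=[4,5,2] (faults so far: 3)
  step 6: ref 6 -> FAULT, evict 5, frames=[4,6,2] (faults so far: 4)
  step 7: ref 3 -> FAULT, evict 2, frames=[4,6,3] (faults so far: 5)
  step 8: ref 2 -> FAULT, evict 4, frames=[2,6,3] (faults so far: 6)
  step 9: ref 6 -> HIT, frames=[2,6,3] (faults so far: 6)
  LRU total faults: 6
--- Optimal ---
  step 0: ref 4 -> FAULT, frames=[4,-,-] (faults so far: 1)
  step 1: ref 4 -> HIT, frames=[4,-,-] (faults so far: 1)
  step 2: ref 5 -> FAULT, frames=[4,5,-] (faults so far: 2)
  step 3: ref 5 -> HIT, frames=[4,5,-] (faults so far: 2)
  step 4: ref 2 -> FAULT, frames=[4,5,2] (faults so far: 3)
  step 5: ref 4 -> HIT, frames=[4,5,2] (faults so far: 3)
  step 6: ref 6 -> FAULT, evict 4, frames=[6,5,2] (faults so far: 4)
  step 7: ref 3 -> FAULT, evict 5, frames=[6,3,2] (faults so far: 5)
  step 8: ref 2 -> HIT, frames=[6,3,2] (faults so far: 5)
  step 9: ref 6 -> HIT, frames=[6,3,2] (faults so far: 5)
  Optimal total faults: 5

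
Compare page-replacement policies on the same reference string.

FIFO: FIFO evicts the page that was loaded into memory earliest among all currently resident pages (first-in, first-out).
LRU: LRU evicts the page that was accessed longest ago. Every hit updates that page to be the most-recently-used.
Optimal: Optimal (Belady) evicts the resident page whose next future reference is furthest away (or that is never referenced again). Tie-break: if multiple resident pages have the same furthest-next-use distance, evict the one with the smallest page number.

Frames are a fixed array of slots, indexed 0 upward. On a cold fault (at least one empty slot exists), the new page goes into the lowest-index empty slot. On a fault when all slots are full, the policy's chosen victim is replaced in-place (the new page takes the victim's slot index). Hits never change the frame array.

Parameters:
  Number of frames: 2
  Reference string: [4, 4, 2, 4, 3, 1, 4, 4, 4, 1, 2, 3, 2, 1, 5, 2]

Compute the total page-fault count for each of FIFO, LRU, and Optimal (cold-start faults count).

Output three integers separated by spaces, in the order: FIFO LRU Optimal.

Answer: 10 10 8

Derivation:
--- FIFO ---
  step 0: ref 4 -> FAULT, frames=[4,-] (faults so far: 1)
  step 1: ref 4 -> HIT, frames=[4,-] (faults so far: 1)
  step 2: ref 2 -> FAULT, frames=[4,2] (faults so far: 2)
  step 3: ref 4 -> HIT, frames=[4,2] (faults so far: 2)
  step 4: ref 3 -> FAULT, evict 4, frames=[3,2] (faults so far: 3)
  step 5: ref 1 -> FAULT, evict 2, frames=[3,1] (faults so far: 4)
  step 6: ref 4 -> FAULT, evict 3, frames=[4,1] (faults so far: 5)
  step 7: ref 4 -> HIT, frames=[4,1] (faults so far: 5)
  step 8: ref 4 -> HIT, frames=[4,1] (faults so far: 5)
  step 9: ref 1 -> HIT, frames=[4,1] (faults so far: 5)
  step 10: ref 2 -> FAULT, evict 1, frames=[4,2] (faults so far: 6)
  step 11: ref 3 -> FAULT, evict 4, frames=[3,2] (faults so far: 7)
  step 12: ref 2 -> HIT, frames=[3,2] (faults so far: 7)
  step 13: ref 1 -> FAULT, evict 2, frames=[3,1] (faults so far: 8)
  step 14: ref 5 -> FAULT, evict 3, frames=[5,1] (faults so far: 9)
  step 15: ref 2 -> FAULT, evict 1, frames=[5,2] (faults so far: 10)
  FIFO total faults: 10
--- LRU ---
  step 0: ref 4 -> FAULT, frames=[4,-] (faults so far: 1)
  step 1: ref 4 -> HIT, frames=[4,-] (faults so far: 1)
  step 2: ref 2 -> FAULT, frames=[4,2] (faults so far: 2)
  step 3: ref 4 -> HIT, frames=[4,2] (faults so far: 2)
  step 4: ref 3 -> FAULT, evict 2, frames=[4,3] (faults so far: 3)
  step 5: ref 1 -> FAULT, evict 4, frames=[1,3] (faults so far: 4)
  step 6: ref 4 -> FAULT, evict 3, frames=[1,4] (faults so far: 5)
  step 7: ref 4 -> HIT, frames=[1,4] (faults so far: 5)
  step 8: ref 4 -> HIT, frames=[1,4] (faults so far: 5)
  step 9: ref 1 -> HIT, frames=[1,4] (faults so far: 5)
  step 10: ref 2 -> FAULT, evict 4, frames=[1,2] (faults so far: 6)
  step 11: ref 3 -> FAULT, evict 1, frames=[3,2] (faults so far: 7)
  step 12: ref 2 -> HIT, frames=[3,2] (faults so far: 7)
  step 13: ref 1 -> FAULT, evict 3, frames=[1,2] (faults so far: 8)
  step 14: ref 5 -> FAULT, evict 2, frames=[1,5] (faults so far: 9)
  step 15: ref 2 -> FAULT, evict 1, frames=[2,5] (faults so far: 10)
  LRU total faults: 10
--- Optimal ---
  step 0: ref 4 -> FAULT, frames=[4,-] (faults so far: 1)
  step 1: ref 4 -> HIT, frames=[4,-] (faults so far: 1)
  step 2: ref 2 -> FAULT, frames=[4,2] (faults so far: 2)
  step 3: ref 4 -> HIT, frames=[4,2] (faults so far: 2)
  step 4: ref 3 -> FAULT, evict 2, frames=[4,3] (faults so far: 3)
  step 5: ref 1 -> FAULT, evict 3, frames=[4,1] (faults so far: 4)
  step 6: ref 4 -> HIT, frames=[4,1] (faults so far: 4)
  step 7: ref 4 -> HIT, frames=[4,1] (faults so far: 4)
  step 8: ref 4 -> HIT, frames=[4,1] (faults so far: 4)
  step 9: ref 1 -> HIT, frames=[4,1] (faults so far: 4)
  step 10: ref 2 -> FAULT, evict 4, frames=[2,1] (faults so far: 5)
  step 11: ref 3 -> FAULT, evict 1, frames=[2,3] (faults so far: 6)
  step 12: ref 2 -> HIT, frames=[2,3] (faults so far: 6)
  step 13: ref 1 -> FAULT, evict 3, frames=[2,1] (faults so far: 7)
  step 14: ref 5 -> FAULT, evict 1, frames=[2,5] (faults so far: 8)
  step 15: ref 2 -> HIT, frames=[2,5] (faults so far: 8)
  Optimal total faults: 8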